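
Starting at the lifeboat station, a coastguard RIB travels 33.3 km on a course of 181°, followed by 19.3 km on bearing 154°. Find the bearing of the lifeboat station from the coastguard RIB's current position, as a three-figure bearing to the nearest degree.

351°

Leg 1 (181°, 33.3 km): east 33.3 sin 181° = -0.58, north 33.3 cos 181° = -33.29
Leg 2 (154°, 19.3 km): east 19.3 sin 154° = 8.46, north 19.3 cos 154° = -17.35
Net displacement: 7.88 east, -50.64 north. Direction back to start is (-7.88, 50.64): bearing = atan2(-7.88, 50.64) mod 360° = 351.16° ≈ 351°.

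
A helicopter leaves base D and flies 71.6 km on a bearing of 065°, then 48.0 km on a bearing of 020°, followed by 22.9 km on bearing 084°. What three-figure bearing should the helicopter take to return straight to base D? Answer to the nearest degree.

233°

Leg 1 (065°, 71.6 km): east 71.6 sin 65° = 64.89, north 71.6 cos 65° = 30.26
Leg 2 (020°, 48.0 km): east 48.0 sin 20° = 16.42, north 48.0 cos 20° = 45.11
Leg 3 (084°, 22.9 km): east 22.9 sin 84° = 22.77, north 22.9 cos 84° = 2.39
Net displacement: 104.08 east, 77.76 north. Direction back to start is (-104.08, -77.76): bearing = atan2(-104.08, -77.76) mod 360° = 233.24° ≈ 233°.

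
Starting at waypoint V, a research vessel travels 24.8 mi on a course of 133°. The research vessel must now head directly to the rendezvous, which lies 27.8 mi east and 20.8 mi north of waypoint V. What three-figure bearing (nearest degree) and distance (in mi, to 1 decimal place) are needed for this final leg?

014°, 38.9 mi

Leg 1 (133°, 24.8 mi): east 24.8 sin 133° = 18.14, north 24.8 cos 133° = -16.91
Current position: (18.14, -16.91). Target: (27.8, 20.8). Remaining: Δeast = 9.66, Δnorth = 37.71.
Bearing = atan2(9.66, 37.71) mod 360° = 14.37°; distance = √((9.66)² + (37.71)²) = 38.932 mi.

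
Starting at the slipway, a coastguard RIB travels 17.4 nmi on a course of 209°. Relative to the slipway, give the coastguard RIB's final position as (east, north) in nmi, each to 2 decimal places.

Leg 1 (209°, 17.4 nmi): east 17.4 sin 209° = -8.44, north 17.4 cos 209° = -15.22
Summing: -8.44 nmi east, -15.22 nmi north → (-8.44, -15.22).

(-8.44, -15.22)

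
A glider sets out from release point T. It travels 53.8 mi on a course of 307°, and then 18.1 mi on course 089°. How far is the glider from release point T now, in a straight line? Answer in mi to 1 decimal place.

Leg 1 (307°, 53.8 mi): east 53.8 sin 307° = -42.97, north 53.8 cos 307° = 32.38
Leg 2 (089°, 18.1 mi): east 18.1 sin 89° = 18.10, north 18.1 cos 89° = 0.32
Net: -24.87 east, 32.69 north. Distance = √((-24.87)² + (32.69)²) = 41.077 mi.

41.1 mi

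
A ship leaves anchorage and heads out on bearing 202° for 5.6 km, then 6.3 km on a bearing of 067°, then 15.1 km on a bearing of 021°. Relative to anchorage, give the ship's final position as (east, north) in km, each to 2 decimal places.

(9.11, 11.37)

Leg 1 (202°, 5.6 km): east 5.6 sin 202° = -2.10, north 5.6 cos 202° = -5.19
Leg 2 (067°, 6.3 km): east 6.3 sin 67° = 5.80, north 6.3 cos 67° = 2.46
Leg 3 (021°, 15.1 km): east 15.1 sin 21° = 5.41, north 15.1 cos 21° = 14.10
Summing: 9.11 km east, 11.37 km north → (9.11, 11.37).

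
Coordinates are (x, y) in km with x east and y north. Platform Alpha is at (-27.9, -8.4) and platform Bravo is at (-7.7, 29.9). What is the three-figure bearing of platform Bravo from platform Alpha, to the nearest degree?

Δeast = -7.7 − -27.9 = 20.20; Δnorth = 29.9 − -8.4 = 38.30.
Bearing = atan2(Δeast, Δnorth) mod 360° = 27.81° ≈ 028°.

028°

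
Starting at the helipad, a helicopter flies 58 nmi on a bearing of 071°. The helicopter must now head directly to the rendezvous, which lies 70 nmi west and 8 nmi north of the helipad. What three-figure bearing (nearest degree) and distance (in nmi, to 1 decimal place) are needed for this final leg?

Leg 1 (071°, 58 nmi): east 58 sin 71° = 54.84, north 58 cos 71° = 18.88
Current position: (54.84, 18.88). Target: (-70, 8). Remaining: Δeast = -124.84, Δnorth = -10.88.
Bearing = atan2(-124.84, -10.88) mod 360° = 265.02°; distance = √((-124.84)² + (-10.88)²) = 125.314 nmi.

265°, 125.3 nmi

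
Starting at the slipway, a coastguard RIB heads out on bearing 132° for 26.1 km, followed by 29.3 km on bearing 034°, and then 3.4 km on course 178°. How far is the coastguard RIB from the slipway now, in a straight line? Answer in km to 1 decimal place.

36.1 km

Leg 1 (132°, 26.1 km): east 26.1 sin 132° = 19.40, north 26.1 cos 132° = -17.46
Leg 2 (034°, 29.3 km): east 29.3 sin 34° = 16.38, north 29.3 cos 34° = 24.29
Leg 3 (178°, 3.4 km): east 3.4 sin 178° = 0.12, north 3.4 cos 178° = -3.40
Net: 35.90 east, 3.43 north. Distance = √((35.90)² + (3.43)²) = 36.062 km.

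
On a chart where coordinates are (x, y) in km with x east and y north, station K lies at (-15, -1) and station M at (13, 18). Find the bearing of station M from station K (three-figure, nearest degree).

Δeast = 13 − -15 = 28.00; Δnorth = 18 − -1 = 19.00.
Bearing = atan2(Δeast, Δnorth) mod 360° = 55.84° ≈ 056°.

056°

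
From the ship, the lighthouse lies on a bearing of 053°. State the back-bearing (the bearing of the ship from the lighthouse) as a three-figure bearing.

Back-bearing = 053° + 180° = 233°.

233°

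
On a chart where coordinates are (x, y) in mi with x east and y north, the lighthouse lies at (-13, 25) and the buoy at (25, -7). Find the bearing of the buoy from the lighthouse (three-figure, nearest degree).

130°

Δeast = 25 − -13 = 38.00; Δnorth = -7 − 25 = -32.00.
Bearing = atan2(Δeast, Δnorth) mod 360° = 130.10° ≈ 130°.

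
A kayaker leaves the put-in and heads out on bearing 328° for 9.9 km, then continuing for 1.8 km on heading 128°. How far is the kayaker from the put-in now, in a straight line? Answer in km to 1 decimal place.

8.2 km

Leg 1 (328°, 9.9 km): east 9.9 sin 328° = -5.25, north 9.9 cos 328° = 8.40
Leg 2 (128°, 1.8 km): east 1.8 sin 128° = 1.42, north 1.8 cos 128° = -1.11
Net: -3.83 east, 7.29 north. Distance = √((-3.83)² + (7.29)²) = 8.232 km.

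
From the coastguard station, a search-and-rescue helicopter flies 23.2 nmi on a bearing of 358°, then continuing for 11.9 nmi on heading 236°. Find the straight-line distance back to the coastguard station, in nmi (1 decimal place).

19.7 nmi

Leg 1 (358°, 23.2 nmi): east 23.2 sin 358° = -0.81, north 23.2 cos 358° = 23.19
Leg 2 (236°, 11.9 nmi): east 11.9 sin 236° = -9.87, north 11.9 cos 236° = -6.65
Net: -10.68 east, 16.53 north. Distance = √((-10.68)² + (16.53)²) = 19.679 nmi.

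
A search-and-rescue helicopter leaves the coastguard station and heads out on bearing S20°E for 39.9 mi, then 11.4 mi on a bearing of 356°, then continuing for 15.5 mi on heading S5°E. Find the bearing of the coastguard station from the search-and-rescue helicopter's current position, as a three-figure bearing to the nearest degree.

Leg 1 (S20°E, 39.9 mi): east 39.9 sin 160° = 13.65, north 39.9 cos 160° = -37.49
Leg 2 (356°, 11.4 mi): east 11.4 sin 356° = -0.80, north 11.4 cos 356° = 11.37
Leg 3 (S5°E, 15.5 mi): east 15.5 sin 175° = 1.35, north 15.5 cos 175° = -15.44
Net displacement: 14.20 east, -41.56 north. Direction back to start is (-14.20, 41.56): bearing = atan2(-14.20, 41.56) mod 360° = 341.13° ≈ 341°.

341°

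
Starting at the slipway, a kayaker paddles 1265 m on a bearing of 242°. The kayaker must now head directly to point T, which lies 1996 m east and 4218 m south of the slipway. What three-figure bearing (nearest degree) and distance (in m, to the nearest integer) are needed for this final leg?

139°, 4778 m

Leg 1 (242°, 1265 m): east 1265 sin 242° = -1116.93, north 1265 cos 242° = -593.88
Current position: (-1116.93, -593.88). Target: (1996, -4218). Remaining: Δeast = 3112.93, Δnorth = -3624.12.
Bearing = atan2(3112.93, -3624.12) mod 360° = 139.34°; distance = √((3112.93)² + (-3624.12)²) = 4777.506 m.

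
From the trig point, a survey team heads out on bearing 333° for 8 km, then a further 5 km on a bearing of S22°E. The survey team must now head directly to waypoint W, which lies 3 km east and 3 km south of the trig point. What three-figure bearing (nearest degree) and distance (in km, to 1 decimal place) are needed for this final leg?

Leg 1 (333°, 8 km): east 8 sin 333° = -3.63, north 8 cos 333° = 7.13
Leg 2 (S22°E, 5 km): east 5 sin 158° = 1.87, north 5 cos 158° = -4.64
Current position: (-1.76, 2.49). Target: (3, -3). Remaining: Δeast = 4.76, Δnorth = -5.49.
Bearing = atan2(4.76, -5.49) mod 360° = 139.09°; distance = √((4.76)² + (-5.49)²) = 7.267 km.

139°, 7.3 km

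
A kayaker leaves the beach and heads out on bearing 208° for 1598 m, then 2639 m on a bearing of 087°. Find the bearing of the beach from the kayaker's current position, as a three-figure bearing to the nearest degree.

Leg 1 (208°, 1598 m): east 1598 sin 208° = -750.22, north 1598 cos 208° = -1410.95
Leg 2 (087°, 2639 m): east 2639 sin 87° = 2635.38, north 2639 cos 87° = 138.11
Net displacement: 1885.17 east, -1272.84 north. Direction back to start is (-1885.17, 1272.84): bearing = atan2(-1885.17, 1272.84) mod 360° = 304.03° ≈ 304°.

304°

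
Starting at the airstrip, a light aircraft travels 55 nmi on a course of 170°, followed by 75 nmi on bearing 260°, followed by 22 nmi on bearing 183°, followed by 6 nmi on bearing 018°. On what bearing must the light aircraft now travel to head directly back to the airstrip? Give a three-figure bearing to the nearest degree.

037°

Leg 1 (170°, 55 nmi): east 55 sin 170° = 9.55, north 55 cos 170° = -54.16
Leg 2 (260°, 75 nmi): east 75 sin 260° = -73.86, north 75 cos 260° = -13.02
Leg 3 (183°, 22 nmi): east 22 sin 183° = -1.15, north 22 cos 183° = -21.97
Leg 4 (018°, 6 nmi): east 6 sin 18° = 1.85, north 6 cos 18° = 5.71
Net displacement: -63.61 east, -83.45 north. Direction back to start is (63.61, 83.45): bearing = atan2(63.61, 83.45) mod 360° = 37.31° ≈ 037°.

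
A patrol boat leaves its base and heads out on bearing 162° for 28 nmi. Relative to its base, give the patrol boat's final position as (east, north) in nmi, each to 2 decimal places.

(8.65, -26.63)

Leg 1 (162°, 28 nmi): east 28 sin 162° = 8.65, north 28 cos 162° = -26.63
Summing: 8.65 nmi east, -26.63 nmi north → (8.65, -26.63).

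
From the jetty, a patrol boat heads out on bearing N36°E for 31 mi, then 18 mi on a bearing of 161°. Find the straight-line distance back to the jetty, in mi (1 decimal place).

25.4 mi

Leg 1 (N36°E, 31 mi): east 31 sin 36° = 18.22, north 31 cos 36° = 25.08
Leg 2 (161°, 18 mi): east 18 sin 161° = 5.86, north 18 cos 161° = -17.02
Net: 24.08 east, 8.06 north. Distance = √((24.08)² + (8.06)²) = 25.395 mi.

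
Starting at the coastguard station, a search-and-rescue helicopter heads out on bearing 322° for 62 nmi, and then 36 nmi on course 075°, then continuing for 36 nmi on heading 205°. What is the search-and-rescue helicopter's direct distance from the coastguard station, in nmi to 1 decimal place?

31.6 nmi

Leg 1 (322°, 62 nmi): east 62 sin 322° = -38.17, north 62 cos 322° = 48.86
Leg 2 (075°, 36 nmi): east 36 sin 75° = 34.77, north 36 cos 75° = 9.32
Leg 3 (205°, 36 nmi): east 36 sin 205° = -15.21, north 36 cos 205° = -32.63
Net: -18.61 east, 25.55 north. Distance = √((-18.61)² + (25.55)²) = 31.608 nmi.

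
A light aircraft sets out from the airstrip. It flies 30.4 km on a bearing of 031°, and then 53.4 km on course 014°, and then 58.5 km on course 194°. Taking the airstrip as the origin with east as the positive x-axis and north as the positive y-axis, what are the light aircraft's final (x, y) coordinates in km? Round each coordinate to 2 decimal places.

(14.42, 21.11)

Leg 1 (031°, 30.4 km): east 30.4 sin 31° = 15.66, north 30.4 cos 31° = 26.06
Leg 2 (014°, 53.4 km): east 53.4 sin 14° = 12.92, north 53.4 cos 14° = 51.81
Leg 3 (194°, 58.5 km): east 58.5 sin 194° = -14.15, north 58.5 cos 194° = -56.76
Summing: 14.42 km east, 21.11 km north → (14.42, 21.11).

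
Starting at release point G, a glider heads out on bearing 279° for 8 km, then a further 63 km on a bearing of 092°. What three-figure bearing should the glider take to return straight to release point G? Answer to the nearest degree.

Leg 1 (279°, 8 km): east 8 sin 279° = -7.90, north 8 cos 279° = 1.25
Leg 2 (092°, 63 km): east 63 sin 92° = 62.96, north 63 cos 92° = -2.20
Net displacement: 55.06 east, -0.95 north. Direction back to start is (-55.06, 0.95): bearing = atan2(-55.06, 0.95) mod 360° = 270.99° ≈ 271°.

271°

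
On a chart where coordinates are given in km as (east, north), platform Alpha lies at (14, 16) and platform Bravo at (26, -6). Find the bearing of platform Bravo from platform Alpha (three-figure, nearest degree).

Δeast = 26 − 14 = 12.00; Δnorth = -6 − 16 = -22.00.
Bearing = atan2(Δeast, Δnorth) mod 360° = 151.39° ≈ 151°.

151°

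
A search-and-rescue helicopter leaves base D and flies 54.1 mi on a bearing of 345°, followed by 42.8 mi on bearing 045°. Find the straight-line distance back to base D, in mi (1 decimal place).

Leg 1 (345°, 54.1 mi): east 54.1 sin 345° = -14.00, north 54.1 cos 345° = 52.26
Leg 2 (045°, 42.8 mi): east 42.8 sin 45° = 30.26, north 42.8 cos 45° = 30.26
Net: 16.26 east, 82.52 north. Distance = √((16.26)² + (82.52)²) = 84.108 mi.

84.1 mi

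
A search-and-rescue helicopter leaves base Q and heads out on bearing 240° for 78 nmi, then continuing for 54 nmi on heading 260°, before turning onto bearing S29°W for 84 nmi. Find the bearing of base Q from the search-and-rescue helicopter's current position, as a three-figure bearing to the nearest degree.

Leg 1 (240°, 78 nmi): east 78 sin 240° = -67.55, north 78 cos 240° = -39.00
Leg 2 (260°, 54 nmi): east 54 sin 260° = -53.18, north 54 cos 260° = -9.38
Leg 3 (S29°W, 84 nmi): east 84 sin 209° = -40.72, north 84 cos 209° = -73.47
Net displacement: -161.45 east, -121.85 north. Direction back to start is (161.45, 121.85): bearing = atan2(161.45, 121.85) mod 360° = 52.96° ≈ 053°.

053°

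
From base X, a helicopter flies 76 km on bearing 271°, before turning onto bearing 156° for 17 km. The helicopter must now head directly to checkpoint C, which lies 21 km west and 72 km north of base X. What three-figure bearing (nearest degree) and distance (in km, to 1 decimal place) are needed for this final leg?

029°, 98.7 km

Leg 1 (271°, 76 km): east 76 sin 271° = -75.99, north 76 cos 271° = 1.33
Leg 2 (156°, 17 km): east 17 sin 156° = 6.91, north 17 cos 156° = -15.53
Current position: (-69.07, -14.20). Target: (-21, 72). Remaining: Δeast = 48.07, Δnorth = 86.20.
Bearing = atan2(48.07, 86.20) mod 360° = 29.15°; distance = √((48.07)² + (86.20)²) = 98.703 km.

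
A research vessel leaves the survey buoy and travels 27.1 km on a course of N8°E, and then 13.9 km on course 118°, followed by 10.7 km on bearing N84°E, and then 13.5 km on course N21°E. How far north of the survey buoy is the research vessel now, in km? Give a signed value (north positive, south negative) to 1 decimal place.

34.0 km

Leg 1 (N8°E, 27.1 km): east 27.1 sin 8° = 3.77, north 27.1 cos 8° = 26.84
Leg 2 (118°, 13.9 km): east 13.9 sin 118° = 12.27, north 13.9 cos 118° = -6.53
Leg 3 (N84°E, 10.7 km): east 10.7 sin 84° = 10.64, north 10.7 cos 84° = 1.12
Leg 4 (N21°E, 13.5 km): east 13.5 sin 21° = 4.84, north 13.5 cos 21° = 12.60
Net north component: 34.03 km.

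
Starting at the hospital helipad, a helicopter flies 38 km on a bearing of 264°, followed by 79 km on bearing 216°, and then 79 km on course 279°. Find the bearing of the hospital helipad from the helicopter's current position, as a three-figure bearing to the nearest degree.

Leg 1 (264°, 38 km): east 38 sin 264° = -37.79, north 38 cos 264° = -3.97
Leg 2 (216°, 79 km): east 79 sin 216° = -46.44, north 79 cos 216° = -63.91
Leg 3 (279°, 79 km): east 79 sin 279° = -78.03, north 79 cos 279° = 12.36
Net displacement: -162.25 east, -55.53 north. Direction back to start is (162.25, 55.53): bearing = atan2(162.25, 55.53) mod 360° = 71.11° ≈ 071°.

071°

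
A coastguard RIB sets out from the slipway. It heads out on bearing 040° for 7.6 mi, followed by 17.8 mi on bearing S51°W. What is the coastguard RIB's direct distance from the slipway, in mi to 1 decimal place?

10.4 mi

Leg 1 (040°, 7.6 mi): east 7.6 sin 40° = 4.89, north 7.6 cos 40° = 5.82
Leg 2 (S51°W, 17.8 mi): east 17.8 sin 231° = -13.83, north 17.8 cos 231° = -11.20
Net: -8.95 east, -5.38 north. Distance = √((-8.95)² + (-5.38)²) = 10.441 mi.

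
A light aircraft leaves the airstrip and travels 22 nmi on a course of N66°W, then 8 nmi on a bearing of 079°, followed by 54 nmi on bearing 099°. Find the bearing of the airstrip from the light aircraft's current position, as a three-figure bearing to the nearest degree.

Leg 1 (N66°W, 22 nmi): east 22 sin 294° = -20.10, north 22 cos 294° = 8.95
Leg 2 (079°, 8 nmi): east 8 sin 79° = 7.85, north 8 cos 79° = 1.53
Leg 3 (099°, 54 nmi): east 54 sin 99° = 53.34, north 54 cos 99° = -8.45
Net displacement: 41.09 east, 2.03 north. Direction back to start is (-41.09, -2.03): bearing = atan2(-41.09, -2.03) mod 360° = 267.18° ≈ 267°.

267°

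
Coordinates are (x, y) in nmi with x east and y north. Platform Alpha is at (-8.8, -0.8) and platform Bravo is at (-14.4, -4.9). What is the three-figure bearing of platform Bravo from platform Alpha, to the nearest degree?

Δeast = -14.4 − -8.8 = -5.60; Δnorth = -4.9 − -0.8 = -4.10.
Bearing = atan2(Δeast, Δnorth) mod 360° = 233.79° ≈ 234°.

234°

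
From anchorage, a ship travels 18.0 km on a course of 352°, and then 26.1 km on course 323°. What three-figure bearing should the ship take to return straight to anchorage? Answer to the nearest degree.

Leg 1 (352°, 18.0 km): east 18.0 sin 352° = -2.51, north 18.0 cos 352° = 17.82
Leg 2 (323°, 26.1 km): east 26.1 sin 323° = -15.71, north 26.1 cos 323° = 20.84
Net displacement: -18.21 east, 38.67 north. Direction back to start is (18.21, -38.67): bearing = atan2(18.21, -38.67) mod 360° = 154.78° ≈ 155°.

155°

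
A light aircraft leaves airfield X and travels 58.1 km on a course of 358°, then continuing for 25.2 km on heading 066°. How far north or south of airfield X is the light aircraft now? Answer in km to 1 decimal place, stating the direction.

Leg 1 (358°, 58.1 km): east 58.1 sin 358° = -2.03, north 58.1 cos 358° = 58.06
Leg 2 (066°, 25.2 km): east 25.2 sin 66° = 23.02, north 25.2 cos 66° = 10.25
Net north component: 68.31 km.

68.3 km north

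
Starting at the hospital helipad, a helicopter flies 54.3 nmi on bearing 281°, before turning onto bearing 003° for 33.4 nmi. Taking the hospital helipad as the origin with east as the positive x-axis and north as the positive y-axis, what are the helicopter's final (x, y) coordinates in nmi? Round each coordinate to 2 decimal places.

(-51.55, 43.72)

Leg 1 (281°, 54.3 nmi): east 54.3 sin 281° = -53.30, north 54.3 cos 281° = 10.36
Leg 2 (003°, 33.4 nmi): east 33.4 sin 3° = 1.75, north 33.4 cos 3° = 33.35
Summing: -51.55 nmi east, 43.72 nmi north → (-51.55, 43.72).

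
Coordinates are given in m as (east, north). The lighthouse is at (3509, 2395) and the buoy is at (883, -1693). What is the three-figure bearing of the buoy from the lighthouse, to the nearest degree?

Δeast = 883 − 3509 = -2626.00; Δnorth = -1693 − 2395 = -4088.00.
Bearing = atan2(Δeast, Δnorth) mod 360° = 212.72° ≈ 213°.

213°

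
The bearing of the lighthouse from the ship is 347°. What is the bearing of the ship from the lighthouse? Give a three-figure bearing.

167°

Back-bearing = 347° − 180° = 167°.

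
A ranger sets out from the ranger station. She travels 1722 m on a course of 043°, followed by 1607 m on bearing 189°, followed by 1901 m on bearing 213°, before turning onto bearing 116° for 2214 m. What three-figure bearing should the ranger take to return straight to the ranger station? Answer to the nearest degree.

327°

Leg 1 (043°, 1722 m): east 1722 sin 43° = 1174.40, north 1722 cos 43° = 1259.39
Leg 2 (189°, 1607 m): east 1607 sin 189° = -251.39, north 1607 cos 189° = -1587.22
Leg 3 (213°, 1901 m): east 1901 sin 213° = -1035.36, north 1901 cos 213° = -1594.31
Leg 4 (116°, 2214 m): east 2214 sin 116° = 1989.93, north 2214 cos 116° = -970.55
Net displacement: 1877.58 east, -2892.69 north. Direction back to start is (-1877.58, 2892.69): bearing = atan2(-1877.58, 2892.69) mod 360° = 327.01° ≈ 327°.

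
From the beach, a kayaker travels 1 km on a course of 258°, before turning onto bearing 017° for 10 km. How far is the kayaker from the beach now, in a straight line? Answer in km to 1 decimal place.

9.6 km

Leg 1 (258°, 1 km): east 1 sin 258° = -0.98, north 1 cos 258° = -0.21
Leg 2 (017°, 10 km): east 10 sin 17° = 2.92, north 10 cos 17° = 9.56
Net: 1.95 east, 9.36 north. Distance = √((1.95)² + (9.36)²) = 9.555 km.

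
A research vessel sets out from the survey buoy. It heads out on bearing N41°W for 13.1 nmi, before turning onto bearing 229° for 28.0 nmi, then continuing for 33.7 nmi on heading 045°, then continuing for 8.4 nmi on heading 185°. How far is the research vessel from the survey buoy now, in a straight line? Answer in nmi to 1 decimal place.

Leg 1 (N41°W, 13.1 nmi): east 13.1 sin 319° = -8.59, north 13.1 cos 319° = 9.89
Leg 2 (229°, 28.0 nmi): east 28.0 sin 229° = -21.13, north 28.0 cos 229° = -18.37
Leg 3 (045°, 33.7 nmi): east 33.7 sin 45° = 23.83, north 33.7 cos 45° = 23.83
Leg 4 (185°, 8.4 nmi): east 8.4 sin 185° = -0.73, north 8.4 cos 185° = -8.37
Net: -6.63 east, 6.98 north. Distance = √((-6.63)² + (6.98)²) = 9.625 nmi.

9.6 nmi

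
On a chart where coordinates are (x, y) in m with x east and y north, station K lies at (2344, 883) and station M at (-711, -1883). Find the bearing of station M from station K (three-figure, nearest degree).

228°

Δeast = -711 − 2344 = -3055.00; Δnorth = -1883 − 883 = -2766.00.
Bearing = atan2(Δeast, Δnorth) mod 360° = 227.84° ≈ 228°.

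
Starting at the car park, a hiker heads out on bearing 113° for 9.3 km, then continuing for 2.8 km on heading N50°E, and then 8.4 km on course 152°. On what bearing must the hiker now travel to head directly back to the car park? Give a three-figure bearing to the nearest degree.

Leg 1 (113°, 9.3 km): east 9.3 sin 113° = 8.56, north 9.3 cos 113° = -3.63
Leg 2 (N50°E, 2.8 km): east 2.8 sin 50° = 2.14, north 2.8 cos 50° = 1.80
Leg 3 (152°, 8.4 km): east 8.4 sin 152° = 3.94, north 8.4 cos 152° = -7.42
Net displacement: 14.65 east, -9.25 north. Direction back to start is (-14.65, 9.25): bearing = atan2(-14.65, 9.25) mod 360° = 302.27° ≈ 302°.

302°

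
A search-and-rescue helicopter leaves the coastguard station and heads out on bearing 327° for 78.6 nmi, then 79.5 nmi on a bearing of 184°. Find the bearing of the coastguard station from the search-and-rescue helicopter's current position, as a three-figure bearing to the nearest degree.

075°

Leg 1 (327°, 78.6 nmi): east 78.6 sin 327° = -42.81, north 78.6 cos 327° = 65.92
Leg 2 (184°, 79.5 nmi): east 79.5 sin 184° = -5.55, north 79.5 cos 184° = -79.31
Net displacement: -48.35 east, -13.39 north. Direction back to start is (48.35, 13.39): bearing = atan2(48.35, 13.39) mod 360° = 74.53° ≈ 075°.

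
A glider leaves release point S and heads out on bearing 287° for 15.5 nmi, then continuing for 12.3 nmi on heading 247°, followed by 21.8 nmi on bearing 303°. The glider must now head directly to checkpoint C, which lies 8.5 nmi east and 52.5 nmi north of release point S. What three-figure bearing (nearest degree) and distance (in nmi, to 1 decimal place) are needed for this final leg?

052°, 66.9 nmi

Leg 1 (287°, 15.5 nmi): east 15.5 sin 287° = -14.82, north 15.5 cos 287° = 4.53
Leg 2 (247°, 12.3 nmi): east 12.3 sin 247° = -11.32, north 12.3 cos 247° = -4.81
Leg 3 (303°, 21.8 nmi): east 21.8 sin 303° = -18.28, north 21.8 cos 303° = 11.87
Current position: (-44.43, 11.60). Target: (8.5, 52.5). Remaining: Δeast = 52.93, Δnorth = 40.90.
Bearing = atan2(52.93, 40.90) mod 360° = 52.30°; distance = √((52.93)² + (40.90)²) = 66.890 nmi.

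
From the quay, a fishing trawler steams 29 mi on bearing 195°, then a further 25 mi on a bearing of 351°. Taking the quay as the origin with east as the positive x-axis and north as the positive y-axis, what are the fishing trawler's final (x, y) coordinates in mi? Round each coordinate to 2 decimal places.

Leg 1 (195°, 29 mi): east 29 sin 195° = -7.51, north 29 cos 195° = -28.01
Leg 2 (351°, 25 mi): east 25 sin 351° = -3.91, north 25 cos 351° = 24.69
Summing: -11.42 mi east, -3.32 mi north → (-11.42, -3.32).

(-11.42, -3.32)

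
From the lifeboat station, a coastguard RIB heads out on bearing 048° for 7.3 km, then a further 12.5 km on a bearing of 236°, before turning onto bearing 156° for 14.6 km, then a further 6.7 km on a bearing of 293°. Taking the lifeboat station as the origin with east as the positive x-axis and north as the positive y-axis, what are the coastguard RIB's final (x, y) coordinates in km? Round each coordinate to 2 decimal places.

Leg 1 (048°, 7.3 km): east 7.3 sin 48° = 5.42, north 7.3 cos 48° = 4.88
Leg 2 (236°, 12.5 km): east 12.5 sin 236° = -10.36, north 12.5 cos 236° = -6.99
Leg 3 (156°, 14.6 km): east 14.6 sin 156° = 5.94, north 14.6 cos 156° = -13.34
Leg 4 (293°, 6.7 km): east 6.7 sin 293° = -6.17, north 6.7 cos 293° = 2.62
Summing: -5.17 km east, -12.83 km north → (-5.17, -12.83).

(-5.17, -12.83)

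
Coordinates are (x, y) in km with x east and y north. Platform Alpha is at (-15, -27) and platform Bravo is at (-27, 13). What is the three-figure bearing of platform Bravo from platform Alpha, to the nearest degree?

Δeast = -27 − -15 = -12.00; Δnorth = 13 − -27 = 40.00.
Bearing = atan2(Δeast, Δnorth) mod 360° = 343.30° ≈ 343°.

343°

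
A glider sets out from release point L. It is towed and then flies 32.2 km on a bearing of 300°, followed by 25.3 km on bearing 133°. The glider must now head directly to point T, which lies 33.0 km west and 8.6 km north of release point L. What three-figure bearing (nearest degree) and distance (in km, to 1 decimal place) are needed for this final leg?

Leg 1 (300°, 32.2 km): east 32.2 sin 300° = -27.89, north 32.2 cos 300° = 16.10
Leg 2 (133°, 25.3 km): east 25.3 sin 133° = 18.50, north 25.3 cos 133° = -17.25
Current position: (-9.38, -1.15). Target: (-33.0, 8.6). Remaining: Δeast = -23.62, Δnorth = 9.75.
Bearing = atan2(-23.62, 9.75) mod 360° = 292.44°; distance = √((-23.62)² + (9.75)²) = 25.552 km.

292°, 25.6 km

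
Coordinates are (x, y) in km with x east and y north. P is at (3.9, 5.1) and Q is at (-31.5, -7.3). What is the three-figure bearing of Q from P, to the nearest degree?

Δeast = -31.5 − 3.9 = -35.40; Δnorth = -7.3 − 5.1 = -12.40.
Bearing = atan2(Δeast, Δnorth) mod 360° = 250.70° ≈ 251°.

251°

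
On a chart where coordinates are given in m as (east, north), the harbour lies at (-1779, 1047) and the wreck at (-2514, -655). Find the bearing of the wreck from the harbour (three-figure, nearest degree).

203°

Δeast = -2514 − -1779 = -735.00; Δnorth = -655 − 1047 = -1702.00.
Bearing = atan2(Δeast, Δnorth) mod 360° = 203.36° ≈ 203°.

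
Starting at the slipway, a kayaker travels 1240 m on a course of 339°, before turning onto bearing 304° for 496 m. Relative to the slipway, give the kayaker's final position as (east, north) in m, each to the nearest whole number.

Leg 1 (339°, 1240 m): east 1240 sin 339° = -444.38, north 1240 cos 339° = 1157.64
Leg 2 (304°, 496 m): east 496 sin 304° = -411.20, north 496 cos 304° = 277.36
Summing: -855.58 m east, 1435.00 m north → (-856, 1435).

(-856, 1435)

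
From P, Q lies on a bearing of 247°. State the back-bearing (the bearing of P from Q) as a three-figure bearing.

Back-bearing = 247° − 180° = 067°.

067°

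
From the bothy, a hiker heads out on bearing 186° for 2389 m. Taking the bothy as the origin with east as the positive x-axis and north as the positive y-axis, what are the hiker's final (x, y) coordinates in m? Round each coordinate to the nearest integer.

(-250, -2376)

Leg 1 (186°, 2389 m): east 2389 sin 186° = -249.72, north 2389 cos 186° = -2375.91
Summing: -249.72 m east, -2375.91 m north → (-250, -2376).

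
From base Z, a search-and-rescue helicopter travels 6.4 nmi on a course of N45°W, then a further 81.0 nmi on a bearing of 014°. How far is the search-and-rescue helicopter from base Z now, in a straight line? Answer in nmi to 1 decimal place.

Leg 1 (N45°W, 6.4 nmi): east 6.4 sin 315° = -4.53, north 6.4 cos 315° = 4.53
Leg 2 (014°, 81.0 nmi): east 81.0 sin 14° = 19.60, north 81.0 cos 14° = 78.59
Net: 15.07 east, 83.12 north. Distance = √((15.07)² + (83.12)²) = 84.475 nmi.

84.5 nmi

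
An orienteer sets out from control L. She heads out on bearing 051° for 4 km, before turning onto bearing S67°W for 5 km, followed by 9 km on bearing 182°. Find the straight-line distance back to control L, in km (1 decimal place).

Leg 1 (051°, 4 km): east 4 sin 51° = 3.11, north 4 cos 51° = 2.52
Leg 2 (S67°W, 5 km): east 5 sin 247° = -4.60, north 5 cos 247° = -1.95
Leg 3 (182°, 9 km): east 9 sin 182° = -0.31, north 9 cos 182° = -8.99
Net: -1.81 east, -8.43 north. Distance = √((-1.81)² + (-8.43)²) = 8.623 km.

8.6 km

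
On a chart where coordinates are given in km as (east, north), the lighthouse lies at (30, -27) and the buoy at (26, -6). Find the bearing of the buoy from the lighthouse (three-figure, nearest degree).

Δeast = 26 − 30 = -4.00; Δnorth = -6 − -27 = 21.00.
Bearing = atan2(Δeast, Δnorth) mod 360° = 349.22° ≈ 349°.

349°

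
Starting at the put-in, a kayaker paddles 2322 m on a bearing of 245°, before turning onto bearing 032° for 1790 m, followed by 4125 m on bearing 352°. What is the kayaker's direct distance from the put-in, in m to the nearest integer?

4935 m

Leg 1 (245°, 2322 m): east 2322 sin 245° = -2104.45, north 2322 cos 245° = -981.32
Leg 2 (032°, 1790 m): east 1790 sin 32° = 948.56, north 1790 cos 32° = 1518.01
Leg 3 (352°, 4125 m): east 4125 sin 352° = -574.09, north 4125 cos 352° = 4084.86
Net: -1729.98 east, 4621.54 north. Distance = √((-1729.98)² + (4621.54)²) = 4934.722 m.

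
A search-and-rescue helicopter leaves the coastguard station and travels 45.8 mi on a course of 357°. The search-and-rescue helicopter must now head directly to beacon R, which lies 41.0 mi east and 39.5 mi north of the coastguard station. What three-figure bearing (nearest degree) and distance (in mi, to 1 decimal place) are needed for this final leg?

Leg 1 (357°, 45.8 mi): east 45.8 sin 357° = -2.40, north 45.8 cos 357° = 45.74
Current position: (-2.40, 45.74). Target: (41.0, 39.5). Remaining: Δeast = 43.40, Δnorth = -6.24.
Bearing = atan2(43.40, -6.24) mod 360° = 98.18°; distance = √((43.40)² + (-6.24)²) = 43.843 mi.

098°, 43.8 mi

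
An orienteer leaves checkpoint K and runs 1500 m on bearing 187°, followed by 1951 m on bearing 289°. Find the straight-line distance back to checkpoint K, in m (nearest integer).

2200 m

Leg 1 (187°, 1500 m): east 1500 sin 187° = -182.80, north 1500 cos 187° = -1488.82
Leg 2 (289°, 1951 m): east 1951 sin 289° = -1844.71, north 1951 cos 289° = 635.18
Net: -2027.51 east, -853.64 north. Distance = √((-2027.51)² + (-853.64)²) = 2199.885 m.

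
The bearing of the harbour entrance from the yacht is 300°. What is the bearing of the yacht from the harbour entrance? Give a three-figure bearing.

Back-bearing = 300° − 180° = 120°.

120°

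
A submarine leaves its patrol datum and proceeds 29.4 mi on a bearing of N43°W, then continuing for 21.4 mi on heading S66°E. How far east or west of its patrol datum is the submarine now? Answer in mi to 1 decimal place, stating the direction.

Leg 1 (N43°W, 29.4 mi): east 29.4 sin 317° = -20.05, north 29.4 cos 317° = 21.50
Leg 2 (S66°E, 21.4 mi): east 21.4 sin 114° = 19.55, north 21.4 cos 114° = -8.70
Net east component: -0.50 mi.

0.5 mi west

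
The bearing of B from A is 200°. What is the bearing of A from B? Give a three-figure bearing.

020°

Back-bearing = 200° − 180° = 020°.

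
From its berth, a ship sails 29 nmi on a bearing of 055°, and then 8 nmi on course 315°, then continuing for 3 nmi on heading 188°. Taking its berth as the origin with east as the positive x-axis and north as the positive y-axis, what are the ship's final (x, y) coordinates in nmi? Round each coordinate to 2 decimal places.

(17.68, 19.32)

Leg 1 (055°, 29 nmi): east 29 sin 55° = 23.76, north 29 cos 55° = 16.63
Leg 2 (315°, 8 nmi): east 8 sin 315° = -5.66, north 8 cos 315° = 5.66
Leg 3 (188°, 3 nmi): east 3 sin 188° = -0.42, north 3 cos 188° = -2.97
Summing: 17.68 nmi east, 19.32 nmi north → (17.68, 19.32).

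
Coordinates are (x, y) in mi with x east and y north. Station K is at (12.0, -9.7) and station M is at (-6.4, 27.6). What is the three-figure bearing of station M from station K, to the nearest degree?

Δeast = -6.4 − 12.0 = -18.40; Δnorth = 27.6 − -9.7 = 37.30.
Bearing = atan2(Δeast, Δnorth) mod 360° = 333.74° ≈ 334°.

334°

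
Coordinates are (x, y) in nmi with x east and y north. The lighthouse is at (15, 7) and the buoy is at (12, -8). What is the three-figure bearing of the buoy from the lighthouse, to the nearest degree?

191°

Δeast = 12 − 15 = -3.00; Δnorth = -8 − 7 = -15.00.
Bearing = atan2(Δeast, Δnorth) mod 360° = 191.31° ≈ 191°.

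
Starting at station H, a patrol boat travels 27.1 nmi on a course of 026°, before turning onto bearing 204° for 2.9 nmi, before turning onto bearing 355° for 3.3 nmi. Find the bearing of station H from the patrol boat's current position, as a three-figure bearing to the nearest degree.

Leg 1 (026°, 27.1 nmi): east 27.1 sin 26° = 11.88, north 27.1 cos 26° = 24.36
Leg 2 (204°, 2.9 nmi): east 2.9 sin 204° = -1.18, north 2.9 cos 204° = -2.65
Leg 3 (355°, 3.3 nmi): east 3.3 sin 355° = -0.29, north 3.3 cos 355° = 3.29
Net displacement: 10.41 east, 25.00 north. Direction back to start is (-10.41, -25.00): bearing = atan2(-10.41, -25.00) mod 360° = 202.62° ≈ 203°.

203°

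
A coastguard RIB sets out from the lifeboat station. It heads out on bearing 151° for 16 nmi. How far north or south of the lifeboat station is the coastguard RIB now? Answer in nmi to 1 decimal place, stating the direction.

Leg 1 (151°, 16 nmi): east 16 sin 151° = 7.76, north 16 cos 151° = -13.99
Net north component: -13.99 nmi.

14.0 nmi south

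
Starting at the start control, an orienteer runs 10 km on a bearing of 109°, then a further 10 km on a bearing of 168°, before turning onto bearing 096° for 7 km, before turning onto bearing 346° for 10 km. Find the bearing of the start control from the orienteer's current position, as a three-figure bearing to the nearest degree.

Leg 1 (109°, 10 km): east 10 sin 109° = 9.46, north 10 cos 109° = -3.26
Leg 2 (168°, 10 km): east 10 sin 168° = 2.08, north 10 cos 168° = -9.78
Leg 3 (096°, 7 km): east 7 sin 96° = 6.96, north 7 cos 96° = -0.73
Leg 4 (346°, 10 km): east 10 sin 346° = -2.42, north 10 cos 346° = 9.70
Net displacement: 16.08 east, -4.07 north. Direction back to start is (-16.08, 4.07): bearing = atan2(-16.08, 4.07) mod 360° = 284.19° ≈ 284°.

284°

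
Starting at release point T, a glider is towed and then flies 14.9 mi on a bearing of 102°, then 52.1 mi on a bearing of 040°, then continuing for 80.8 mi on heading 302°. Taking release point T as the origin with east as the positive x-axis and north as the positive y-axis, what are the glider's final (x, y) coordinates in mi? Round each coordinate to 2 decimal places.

Leg 1 (102°, 14.9 mi): east 14.9 sin 102° = 14.57, north 14.9 cos 102° = -3.10
Leg 2 (040°, 52.1 mi): east 52.1 sin 40° = 33.49, north 52.1 cos 40° = 39.91
Leg 3 (302°, 80.8 mi): east 80.8 sin 302° = -68.52, north 80.8 cos 302° = 42.82
Summing: -20.46 mi east, 79.63 mi north → (-20.46, 79.63).

(-20.46, 79.63)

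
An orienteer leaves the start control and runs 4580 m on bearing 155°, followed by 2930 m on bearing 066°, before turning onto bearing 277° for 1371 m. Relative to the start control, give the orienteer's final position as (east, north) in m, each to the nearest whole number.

Leg 1 (155°, 4580 m): east 4580 sin 155° = 1935.59, north 4580 cos 155° = -4150.89
Leg 2 (066°, 2930 m): east 2930 sin 66° = 2676.69, north 2930 cos 66° = 1191.74
Leg 3 (277°, 1371 m): east 1371 sin 277° = -1360.78, north 1371 cos 277° = 167.08
Summing: 3251.50 m east, -2792.07 m north → (3251, -2792).

(3251, -2792)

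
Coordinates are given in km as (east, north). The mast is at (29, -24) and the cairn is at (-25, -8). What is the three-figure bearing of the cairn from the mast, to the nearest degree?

Δeast = -25 − 29 = -54.00; Δnorth = -8 − -24 = 16.00.
Bearing = atan2(Δeast, Δnorth) mod 360° = 286.50° ≈ 287°.

287°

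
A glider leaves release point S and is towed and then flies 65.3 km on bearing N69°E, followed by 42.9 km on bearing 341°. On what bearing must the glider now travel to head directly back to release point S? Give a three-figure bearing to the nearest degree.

Leg 1 (N69°E, 65.3 km): east 65.3 sin 69° = 60.96, north 65.3 cos 69° = 23.40
Leg 2 (341°, 42.9 km): east 42.9 sin 341° = -13.97, north 42.9 cos 341° = 40.56
Net displacement: 47.00 east, 63.96 north. Direction back to start is (-47.00, -63.96): bearing = atan2(-47.00, -63.96) mod 360° = 216.31° ≈ 216°.

216°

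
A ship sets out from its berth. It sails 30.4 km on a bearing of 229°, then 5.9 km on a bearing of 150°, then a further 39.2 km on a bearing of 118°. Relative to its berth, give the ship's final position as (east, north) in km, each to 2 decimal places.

(14.62, -43.46)

Leg 1 (229°, 30.4 km): east 30.4 sin 229° = -22.94, north 30.4 cos 229° = -19.94
Leg 2 (150°, 5.9 km): east 5.9 sin 150° = 2.95, north 5.9 cos 150° = -5.11
Leg 3 (118°, 39.2 km): east 39.2 sin 118° = 34.61, north 39.2 cos 118° = -18.40
Summing: 14.62 km east, -43.46 km north → (14.62, -43.46).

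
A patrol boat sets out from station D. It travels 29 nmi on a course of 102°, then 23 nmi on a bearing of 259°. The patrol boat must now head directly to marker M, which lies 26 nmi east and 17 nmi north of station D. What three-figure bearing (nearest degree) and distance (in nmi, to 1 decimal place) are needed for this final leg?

036°, 34.1 nmi

Leg 1 (102°, 29 nmi): east 29 sin 102° = 28.37, north 29 cos 102° = -6.03
Leg 2 (259°, 23 nmi): east 23 sin 259° = -22.58, north 23 cos 259° = -4.39
Current position: (5.79, -10.42). Target: (26, 17). Remaining: Δeast = 20.21, Δnorth = 27.42.
Bearing = atan2(20.21, 27.42) mod 360° = 36.40°; distance = √((20.21)² + (27.42)²) = 34.062 nmi.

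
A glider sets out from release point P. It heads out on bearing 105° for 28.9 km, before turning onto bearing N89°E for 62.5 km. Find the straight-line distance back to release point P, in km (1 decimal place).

Leg 1 (105°, 28.9 km): east 28.9 sin 105° = 27.92, north 28.9 cos 105° = -7.48
Leg 2 (N89°E, 62.5 km): east 62.5 sin 89° = 62.49, north 62.5 cos 89° = 1.09
Net: 90.41 east, -6.39 north. Distance = √((90.41)² + (-6.39)²) = 90.631 km.

90.6 km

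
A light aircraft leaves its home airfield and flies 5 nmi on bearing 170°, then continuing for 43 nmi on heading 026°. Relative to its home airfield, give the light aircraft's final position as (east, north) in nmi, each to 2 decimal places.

Leg 1 (170°, 5 nmi): east 5 sin 170° = 0.87, north 5 cos 170° = -4.92
Leg 2 (026°, 43 nmi): east 43 sin 26° = 18.85, north 43 cos 26° = 38.65
Summing: 19.72 nmi east, 33.72 nmi north → (19.72, 33.72).

(19.72, 33.72)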